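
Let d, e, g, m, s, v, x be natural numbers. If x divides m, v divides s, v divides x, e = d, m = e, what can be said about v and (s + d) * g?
v divides (s + d) * g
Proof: m = e and e = d, hence m = d. Since v divides x and x divides m, v divides m. Since m = d, v divides d. v divides s, so v divides s + d. Then v divides (s + d) * g.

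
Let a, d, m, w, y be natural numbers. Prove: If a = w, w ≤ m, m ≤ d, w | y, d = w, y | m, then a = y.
d = w and m ≤ d, therefore m ≤ w. Since w ≤ m, m = w. Since y | m, y | w. Because w | y, w = y. Since a = w, a = y.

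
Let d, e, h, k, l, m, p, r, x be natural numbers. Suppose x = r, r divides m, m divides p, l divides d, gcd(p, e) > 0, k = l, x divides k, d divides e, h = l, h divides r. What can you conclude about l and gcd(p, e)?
l ≤ gcd(p, e)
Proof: x = r and x divides k, thus r divides k. Since k = l, r divides l. Since h = l and h divides r, l divides r. Since r divides l, r = l. r divides m and m divides p, thus r divides p. Since r = l, l divides p. l divides d and d divides e, so l divides e. l divides p, so l divides gcd(p, e). gcd(p, e) > 0, so l ≤ gcd(p, e).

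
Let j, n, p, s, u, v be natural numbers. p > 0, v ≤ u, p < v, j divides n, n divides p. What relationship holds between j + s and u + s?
j + s < u + s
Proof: Because j divides n and n divides p, j divides p. Since p > 0, j ≤ p. p < v and v ≤ u, thus p < u. Because j ≤ p, j < u. Then j + s < u + s.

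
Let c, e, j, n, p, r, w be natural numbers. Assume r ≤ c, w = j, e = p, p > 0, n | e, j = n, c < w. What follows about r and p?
r < p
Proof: Since w = j and c < w, c < j. Since r ≤ c, r < j. Since j = n, r < n. From e = p and n | e, n | p. p > 0, so n ≤ p. Since r < n, r < p.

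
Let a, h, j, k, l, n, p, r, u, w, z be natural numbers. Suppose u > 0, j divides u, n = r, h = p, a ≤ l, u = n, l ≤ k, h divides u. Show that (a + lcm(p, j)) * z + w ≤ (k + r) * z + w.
Since a ≤ l and l ≤ k, a ≤ k. Because u = n and n = r, u = r. h = p and h divides u, hence p divides u. Because j divides u, lcm(p, j) divides u. u > 0, so lcm(p, j) ≤ u. Since u = r, lcm(p, j) ≤ r. From a ≤ k, a + lcm(p, j) ≤ k + r. By multiplying by a non-negative, (a + lcm(p, j)) * z ≤ (k + r) * z. Then (a + lcm(p, j)) * z + w ≤ (k + r) * z + w.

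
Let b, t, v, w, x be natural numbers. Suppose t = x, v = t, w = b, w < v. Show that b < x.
Because v = t and t = x, v = x. Since w < v, w < x. From w = b, b < x.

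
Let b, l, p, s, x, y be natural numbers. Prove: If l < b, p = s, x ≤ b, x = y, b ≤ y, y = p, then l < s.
y = p and p = s, so y = s. Since x = y and x ≤ b, y ≤ b. b ≤ y, so b = y. l < b, so l < y. y = s, so l < s.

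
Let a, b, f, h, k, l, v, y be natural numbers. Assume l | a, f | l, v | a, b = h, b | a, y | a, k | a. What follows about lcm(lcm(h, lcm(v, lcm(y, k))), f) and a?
lcm(lcm(h, lcm(v, lcm(y, k))), f) | a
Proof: b = h and b | a, thus h | a. y | a and k | a, therefore lcm(y, k) | a. Since v | a, lcm(v, lcm(y, k)) | a. h | a, so lcm(h, lcm(v, lcm(y, k))) | a. Since f | l and l | a, f | a. From lcm(h, lcm(v, lcm(y, k))) | a, lcm(lcm(h, lcm(v, lcm(y, k))), f) | a.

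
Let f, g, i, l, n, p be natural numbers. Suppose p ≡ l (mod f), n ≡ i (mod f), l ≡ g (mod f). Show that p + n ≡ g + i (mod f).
p ≡ l (mod f) and l ≡ g (mod f), so p ≡ g (mod f). From n ≡ i (mod f), p + n ≡ g + i (mod f).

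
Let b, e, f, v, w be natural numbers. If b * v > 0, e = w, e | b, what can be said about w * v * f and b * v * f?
w * v * f ≤ b * v * f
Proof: e = w and e | b, thus w | b. Then w * v | b * v. b * v > 0, so w * v ≤ b * v. Then w * v * f ≤ b * v * f.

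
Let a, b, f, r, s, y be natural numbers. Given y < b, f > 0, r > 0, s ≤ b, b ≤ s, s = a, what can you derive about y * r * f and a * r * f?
y * r * f < a * r * f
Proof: b ≤ s and s ≤ b, so b = s. s = a, so b = a. Since y < b, y < a. Since r > 0, by multiplying by a positive, y * r < a * r. Using f > 0 and multiplying by a positive, y * r * f < a * r * f.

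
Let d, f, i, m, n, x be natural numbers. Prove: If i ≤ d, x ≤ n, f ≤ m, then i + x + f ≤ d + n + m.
From i ≤ d and x ≤ n, i + x ≤ d + n. Since f ≤ m, i + x + f ≤ d + n + m.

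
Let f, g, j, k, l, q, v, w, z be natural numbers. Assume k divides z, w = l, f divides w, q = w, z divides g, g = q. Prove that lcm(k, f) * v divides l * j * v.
g = q and q = w, so g = w. Since z divides g, z divides w. k divides z, so k divides w. Since f divides w, lcm(k, f) divides w. Since w = l, lcm(k, f) divides l. Then lcm(k, f) divides l * j. Then lcm(k, f) * v divides l * j * v.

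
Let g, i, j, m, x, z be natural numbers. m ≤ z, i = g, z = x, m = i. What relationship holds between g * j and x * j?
g * j ≤ x * j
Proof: Since m = i and i = g, m = g. z = x and m ≤ z, thus m ≤ x. m = g, so g ≤ x. Then g * j ≤ x * j.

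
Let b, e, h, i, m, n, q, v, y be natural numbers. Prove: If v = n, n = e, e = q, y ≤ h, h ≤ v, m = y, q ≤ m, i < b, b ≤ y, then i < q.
From v = n and n = e, v = e. e = q, so v = q. y ≤ h and h ≤ v, so y ≤ v. Since v = q, y ≤ q. From m = y and q ≤ m, q ≤ y. y ≤ q, so y = q. i < b and b ≤ y, so i < y. Since y = q, i < q.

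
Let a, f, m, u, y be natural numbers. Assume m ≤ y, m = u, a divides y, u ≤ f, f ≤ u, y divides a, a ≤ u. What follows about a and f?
a = f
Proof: f ≤ u and u ≤ f, thus f = u. y divides a and a divides y, thus y = a. m ≤ y, so m ≤ a. Since m = u, u ≤ a. a ≤ u, so u = a. Since f = u, f = a. Then a = f.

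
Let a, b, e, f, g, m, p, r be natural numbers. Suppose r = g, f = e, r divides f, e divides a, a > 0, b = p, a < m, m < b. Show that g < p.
From f = e and r divides f, r divides e. Since e divides a, r divides a. Since a > 0, r ≤ a. r = g, so g ≤ a. a < m and m < b, thus a < b. b = p, so a < p. Since g ≤ a, g < p.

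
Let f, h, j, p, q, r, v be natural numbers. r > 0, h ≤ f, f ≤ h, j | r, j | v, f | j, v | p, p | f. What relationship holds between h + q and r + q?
h + q ≤ r + q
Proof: Since v | p and p | f, v | f. j | v, so j | f. Since f | j, j = f. Since f ≤ h and h ≤ f, f = h. j = f, so j = h. Since j | r, h | r. Since r > 0, h ≤ r. Then h + q ≤ r + q.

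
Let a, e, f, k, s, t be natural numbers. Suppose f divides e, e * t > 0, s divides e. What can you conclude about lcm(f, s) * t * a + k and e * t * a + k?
lcm(f, s) * t * a + k ≤ e * t * a + k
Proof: Since f divides e and s divides e, lcm(f, s) divides e. Then lcm(f, s) * t divides e * t. Since e * t > 0, lcm(f, s) * t ≤ e * t. By multiplying by a non-negative, lcm(f, s) * t * a ≤ e * t * a. Then lcm(f, s) * t * a + k ≤ e * t * a + k.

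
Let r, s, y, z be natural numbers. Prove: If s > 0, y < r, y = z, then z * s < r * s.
Because y = z and y < r, z < r. s > 0, so z * s < r * s.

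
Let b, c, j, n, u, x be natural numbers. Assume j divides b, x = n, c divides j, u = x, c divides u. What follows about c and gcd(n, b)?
c divides gcd(n, b)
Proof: u = x and c divides u, therefore c divides x. x = n, so c divides n. Because c divides j and j divides b, c divides b. Since c divides n, c divides gcd(n, b).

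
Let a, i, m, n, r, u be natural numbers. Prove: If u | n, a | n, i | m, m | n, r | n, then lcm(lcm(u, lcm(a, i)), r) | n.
Since i | m and m | n, i | n. Because a | n, lcm(a, i) | n. Since u | n, lcm(u, lcm(a, i)) | n. Since r | n, lcm(lcm(u, lcm(a, i)), r) | n.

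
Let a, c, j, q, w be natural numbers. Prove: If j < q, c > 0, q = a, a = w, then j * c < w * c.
q = a and a = w, therefore q = w. j < q, so j < w. c > 0, so j * c < w * c.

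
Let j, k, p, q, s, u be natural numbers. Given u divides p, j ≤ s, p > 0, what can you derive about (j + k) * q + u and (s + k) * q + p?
(j + k) * q + u ≤ (s + k) * q + p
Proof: j ≤ s, hence j + k ≤ s + k. By multiplying by a non-negative, (j + k) * q ≤ (s + k) * q. u divides p and p > 0, thus u ≤ p. (j + k) * q ≤ (s + k) * q, so (j + k) * q + u ≤ (s + k) * q + p.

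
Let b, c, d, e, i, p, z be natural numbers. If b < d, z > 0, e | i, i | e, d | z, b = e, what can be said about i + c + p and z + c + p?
i + c + p < z + c + p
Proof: Because e | i and i | e, e = i. b = e, so b = i. b < d, so i < d. d | z and z > 0, therefore d ≤ z. i < d, so i < z. Then i + c < z + c. Then i + c + p < z + c + p.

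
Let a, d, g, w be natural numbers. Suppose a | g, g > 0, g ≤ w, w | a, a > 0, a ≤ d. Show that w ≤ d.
Because a | g and g > 0, a ≤ g. g ≤ w, so a ≤ w. w | a and a > 0, so w ≤ a. Since a ≤ w, a = w. Since a ≤ d, w ≤ d.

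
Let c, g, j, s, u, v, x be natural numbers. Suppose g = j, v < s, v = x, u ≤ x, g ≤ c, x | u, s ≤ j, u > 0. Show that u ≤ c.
x | u and u > 0, therefore x ≤ u. u ≤ x, so x = u. v = x, so v = u. Because v < s and s ≤ j, v < j. From g = j and g ≤ c, j ≤ c. Since v < j, v < c. Since v = u, u < c. Then u ≤ c.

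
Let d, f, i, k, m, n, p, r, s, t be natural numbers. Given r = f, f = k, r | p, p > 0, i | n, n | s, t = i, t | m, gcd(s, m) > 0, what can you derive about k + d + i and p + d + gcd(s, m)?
k + d + i ≤ p + d + gcd(s, m)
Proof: Since r = f and f = k, r = k. Since r | p and p > 0, r ≤ p. Since r = k, k ≤ p. Then k + d ≤ p + d. i | n and n | s, therefore i | s. From t = i and t | m, i | m. Since i | s, i | gcd(s, m). Since gcd(s, m) > 0, i ≤ gcd(s, m). k + d ≤ p + d, so k + d + i ≤ p + d + gcd(s, m).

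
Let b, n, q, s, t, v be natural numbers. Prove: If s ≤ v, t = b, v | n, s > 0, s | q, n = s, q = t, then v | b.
q = t and t = b, thus q = b. n = s and v | n, therefore v | s. s > 0, so v ≤ s. s ≤ v, so s = v. Since s | q, v | q. Since q = b, v | b.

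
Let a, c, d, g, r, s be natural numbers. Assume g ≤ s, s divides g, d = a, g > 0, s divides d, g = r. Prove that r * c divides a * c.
Since s divides g and g > 0, s ≤ g. Since g ≤ s, s = g. Because g = r, s = r. Because d = a and s divides d, s divides a. s = r, so r divides a. Then r * c divides a * c.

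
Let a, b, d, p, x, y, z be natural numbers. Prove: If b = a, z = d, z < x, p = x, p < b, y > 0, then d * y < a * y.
From z = d and z < x, d < x. p = x and p < b, therefore x < b. Since d < x, d < b. Since b = a, d < a. Because y > 0, by multiplying by a positive, d * y < a * y.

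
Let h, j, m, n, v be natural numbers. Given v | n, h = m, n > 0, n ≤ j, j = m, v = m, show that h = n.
v | n and n > 0, therefore v ≤ n. Since v = m, m ≤ n. Because j = m and n ≤ j, n ≤ m. m ≤ n, so m = n. h = m, so h = n.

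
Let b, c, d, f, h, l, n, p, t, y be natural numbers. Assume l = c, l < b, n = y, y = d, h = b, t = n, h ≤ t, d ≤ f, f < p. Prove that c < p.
Because l = c and l < b, c < b. Since n = y and y = d, n = d. t = n and h ≤ t, therefore h ≤ n. h = b, so b ≤ n. Since n = d, b ≤ d. Since c < b, c < d. Because d ≤ f and f < p, d < p. Since c < d, c < p.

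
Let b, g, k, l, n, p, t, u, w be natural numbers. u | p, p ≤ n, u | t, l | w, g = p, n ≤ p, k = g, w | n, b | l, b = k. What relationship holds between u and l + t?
u | l + t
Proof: Since b = k and k = g, b = g. Since g = p, b = p. Since b | l, p | l. Since n ≤ p and p ≤ n, n = p. Since l | w and w | n, l | n. Since n = p, l | p. p | l, so p = l. Since u | p, u | l. Since u | t, u | l + t.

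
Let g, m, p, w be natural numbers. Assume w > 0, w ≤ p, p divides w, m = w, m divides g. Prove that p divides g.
p divides w and w > 0, therefore p ≤ w. w ≤ p, so w = p. Because m = w, m = p. m divides g, so p divides g.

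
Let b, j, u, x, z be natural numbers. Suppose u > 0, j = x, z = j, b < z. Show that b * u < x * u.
Since z = j and j = x, z = x. Since b < z, b < x. From u > 0, by multiplying by a positive, b * u < x * u.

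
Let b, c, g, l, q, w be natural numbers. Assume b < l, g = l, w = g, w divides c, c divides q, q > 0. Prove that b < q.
w = g and w divides c, hence g divides c. c divides q, so g divides q. q > 0, so g ≤ q. g = l, so l ≤ q. From b < l, b < q.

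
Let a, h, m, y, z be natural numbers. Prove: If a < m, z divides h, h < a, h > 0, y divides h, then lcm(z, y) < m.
Since z divides h and y divides h, lcm(z, y) divides h. Since h > 0, lcm(z, y) ≤ h. Because h < a and a < m, h < m. lcm(z, y) ≤ h, so lcm(z, y) < m.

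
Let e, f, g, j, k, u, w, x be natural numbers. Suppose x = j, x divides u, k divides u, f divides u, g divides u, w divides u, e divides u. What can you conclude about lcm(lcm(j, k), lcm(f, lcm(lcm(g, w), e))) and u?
lcm(lcm(j, k), lcm(f, lcm(lcm(g, w), e))) divides u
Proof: Because x = j and x divides u, j divides u. k divides u, so lcm(j, k) divides u. From g divides u and w divides u, lcm(g, w) divides u. From e divides u, lcm(lcm(g, w), e) divides u. Since f divides u, lcm(f, lcm(lcm(g, w), e)) divides u. lcm(j, k) divides u, so lcm(lcm(j, k), lcm(f, lcm(lcm(g, w), e))) divides u.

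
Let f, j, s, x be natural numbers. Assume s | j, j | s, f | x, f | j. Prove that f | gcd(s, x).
Because j | s and s | j, j = s. f | j, so f | s. f | x, so f | gcd(s, x).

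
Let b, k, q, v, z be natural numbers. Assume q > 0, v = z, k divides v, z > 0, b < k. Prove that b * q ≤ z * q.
v = z and k divides v, so k divides z. z > 0, so k ≤ z. b < k, so b < z. Since q > 0, by multiplying by a positive, b * q < z * q. Then b * q ≤ z * q.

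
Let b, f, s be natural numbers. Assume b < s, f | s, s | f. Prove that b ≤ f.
s | f and f | s, hence s = f. b < s, so b < f. Then b ≤ f.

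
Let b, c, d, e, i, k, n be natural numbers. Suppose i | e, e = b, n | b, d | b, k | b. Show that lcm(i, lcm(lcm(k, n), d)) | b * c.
Since e = b and i | e, i | b. k | b and n | b, thus lcm(k, n) | b. d | b, so lcm(lcm(k, n), d) | b. Since i | b, lcm(i, lcm(lcm(k, n), d)) | b. Then lcm(i, lcm(lcm(k, n), d)) | b * c.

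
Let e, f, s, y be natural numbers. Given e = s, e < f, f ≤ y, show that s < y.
Since e = s and e < f, s < f. f ≤ y, so s < y.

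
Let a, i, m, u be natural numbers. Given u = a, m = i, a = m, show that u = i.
u = a and a = m, thus u = m. m = i, so u = i.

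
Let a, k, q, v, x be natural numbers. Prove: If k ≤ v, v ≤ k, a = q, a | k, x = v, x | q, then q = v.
k ≤ v and v ≤ k, so k = v. a = q and a | k, so q | k. k = v, so q | v. Since x = v and x | q, v | q. q | v, so q = v.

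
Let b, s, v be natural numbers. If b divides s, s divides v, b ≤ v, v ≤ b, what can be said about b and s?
b = s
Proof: v ≤ b and b ≤ v, therefore v = b. Since s divides v, s divides b. Since b divides s, b = s.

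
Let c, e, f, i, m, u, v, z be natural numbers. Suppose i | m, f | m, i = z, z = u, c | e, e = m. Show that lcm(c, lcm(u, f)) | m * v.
e = m and c | e, thus c | m. i = z and i | m, so z | m. z = u, so u | m. f | m, so lcm(u, f) | m. Because c | m, lcm(c, lcm(u, f)) | m. Then lcm(c, lcm(u, f)) | m * v.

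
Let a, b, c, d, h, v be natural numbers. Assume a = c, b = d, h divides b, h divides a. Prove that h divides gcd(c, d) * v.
From a = c and h divides a, h divides c. b = d and h divides b, so h divides d. Since h divides c, h divides gcd(c, d). Then h divides gcd(c, d) * v.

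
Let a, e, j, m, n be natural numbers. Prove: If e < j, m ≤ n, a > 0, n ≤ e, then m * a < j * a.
m ≤ n and n ≤ e, thus m ≤ e. e < j, so m < j. Because a > 0, by multiplying by a positive, m * a < j * a.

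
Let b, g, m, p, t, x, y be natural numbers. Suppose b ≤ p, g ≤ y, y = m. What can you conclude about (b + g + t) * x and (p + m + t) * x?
(b + g + t) * x ≤ (p + m + t) * x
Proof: y = m and g ≤ y, so g ≤ m. b ≤ p, so b + g ≤ p + m. Then b + g + t ≤ p + m + t. By multiplying by a non-negative, (b + g + t) * x ≤ (p + m + t) * x.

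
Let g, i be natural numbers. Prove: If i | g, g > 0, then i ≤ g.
From i | g and g > 0, by divisors are at most what they divide, i ≤ g.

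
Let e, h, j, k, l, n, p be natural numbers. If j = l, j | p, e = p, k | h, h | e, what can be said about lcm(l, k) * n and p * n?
lcm(l, k) * n | p * n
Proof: j = l and j | p, thus l | p. Because k | h and h | e, k | e. e = p, so k | p. l | p, so lcm(l, k) | p. Then lcm(l, k) * n | p * n.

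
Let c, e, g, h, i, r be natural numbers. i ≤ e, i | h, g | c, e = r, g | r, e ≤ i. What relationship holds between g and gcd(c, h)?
g | gcd(c, h)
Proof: i ≤ e and e ≤ i, hence i = e. e = r, so i = r. Because i | h, r | h. Because g | r, g | h. Because g | c, g | gcd(c, h).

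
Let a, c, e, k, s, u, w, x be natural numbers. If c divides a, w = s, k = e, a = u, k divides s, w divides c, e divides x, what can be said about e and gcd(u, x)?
e divides gcd(u, x)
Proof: k = e and k divides s, thus e divides s. w = s and w divides c, so s divides c. c divides a, so s divides a. a = u, so s divides u. Since e divides s, e divides u. e divides x, so e divides gcd(u, x).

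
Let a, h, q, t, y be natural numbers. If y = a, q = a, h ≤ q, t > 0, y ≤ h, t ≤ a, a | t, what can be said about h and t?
h = t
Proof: q = a and h ≤ q, hence h ≤ a. Since y = a and y ≤ h, a ≤ h. Since h ≤ a, h = a. From a | t and t > 0, a ≤ t. t ≤ a, so a = t. h = a, so h = t.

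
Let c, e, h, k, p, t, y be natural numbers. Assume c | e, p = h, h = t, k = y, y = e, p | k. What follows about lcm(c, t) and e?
lcm(c, t) | e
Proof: p = h and h = t, therefore p = t. Since k = y and y = e, k = e. Since p | k, p | e. Since p = t, t | e. Since c | e, lcm(c, t) | e.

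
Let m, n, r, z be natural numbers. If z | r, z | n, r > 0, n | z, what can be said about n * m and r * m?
n * m ≤ r * m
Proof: Because z | n and n | z, z = n. Since z | r and r > 0, z ≤ r. z = n, so n ≤ r. Then n * m ≤ r * m.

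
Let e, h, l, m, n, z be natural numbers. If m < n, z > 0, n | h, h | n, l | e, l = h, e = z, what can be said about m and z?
m < z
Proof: From h | n and n | h, h = n. e = z and l | e, thus l | z. l = h, so h | z. Since z > 0, h ≤ z. Since h = n, n ≤ z. m < n, so m < z.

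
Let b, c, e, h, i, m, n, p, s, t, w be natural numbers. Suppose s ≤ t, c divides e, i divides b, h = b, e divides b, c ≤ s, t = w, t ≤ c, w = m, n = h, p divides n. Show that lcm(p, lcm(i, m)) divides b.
n = h and p divides n, so p divides h. From h = b, p divides b. c ≤ s and s ≤ t, so c ≤ t. t ≤ c, so c = t. t = w, so c = w. c divides e, so w divides e. e divides b, so w divides b. w = m, so m divides b. Because i divides b, lcm(i, m) divides b. Since p divides b, lcm(p, lcm(i, m)) divides b.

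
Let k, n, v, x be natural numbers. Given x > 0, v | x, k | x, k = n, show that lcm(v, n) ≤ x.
k = n and k | x, so n | x. v | x, so lcm(v, n) | x. Since x > 0, lcm(v, n) ≤ x.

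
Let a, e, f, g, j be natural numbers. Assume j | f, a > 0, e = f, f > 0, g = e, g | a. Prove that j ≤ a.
j | f and f > 0, thus j ≤ f. Because g = e and g | a, e | a. Since a > 0, e ≤ a. e = f, so f ≤ a. Since j ≤ f, j ≤ a.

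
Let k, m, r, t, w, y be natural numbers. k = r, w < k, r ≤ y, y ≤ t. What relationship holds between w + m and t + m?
w + m < t + m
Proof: Because k = r and w < k, w < r. r ≤ y and y ≤ t, so r ≤ t. w < r, so w < t. Then w + m < t + m.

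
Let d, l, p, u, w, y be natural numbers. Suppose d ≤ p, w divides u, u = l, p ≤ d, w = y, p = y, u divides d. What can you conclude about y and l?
y = l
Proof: Since w = y and w divides u, y divides u. d ≤ p and p ≤ d, so d = p. u divides d, so u divides p. Since p = y, u divides y. y divides u, so y = u. Since u = l, y = l.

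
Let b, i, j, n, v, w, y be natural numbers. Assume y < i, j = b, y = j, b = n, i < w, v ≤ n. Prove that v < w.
y = j and j = b, so y = b. b = n, so y = n. Since y < i, n < i. Since v ≤ n, v < i. i < w, so v < w.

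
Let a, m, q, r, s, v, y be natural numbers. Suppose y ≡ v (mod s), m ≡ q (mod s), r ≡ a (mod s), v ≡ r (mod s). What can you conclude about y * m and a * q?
y * m ≡ a * q (mod s)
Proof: y ≡ v (mod s) and v ≡ r (mod s), therefore y ≡ r (mod s). r ≡ a (mod s), so y ≡ a (mod s). Because m ≡ q (mod s), y * m ≡ a * q (mod s).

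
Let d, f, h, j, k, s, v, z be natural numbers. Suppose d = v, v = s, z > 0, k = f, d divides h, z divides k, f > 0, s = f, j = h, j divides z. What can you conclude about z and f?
z = f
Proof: k = f and z divides k, hence z divides f. f > 0, so z ≤ f. d = v and v = s, therefore d = s. j = h and j divides z, therefore h divides z. d divides h, so d divides z. d = s, so s divides z. Since s = f, f divides z. z > 0, so f ≤ z. z ≤ f, so z = f.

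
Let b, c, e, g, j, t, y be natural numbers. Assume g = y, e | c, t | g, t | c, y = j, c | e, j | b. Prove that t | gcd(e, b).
c | e and e | c, so c = e. Since t | c, t | e. g = y and y = j, hence g = j. t | g, so t | j. Since j | b, t | b. Since t | e, t | gcd(e, b).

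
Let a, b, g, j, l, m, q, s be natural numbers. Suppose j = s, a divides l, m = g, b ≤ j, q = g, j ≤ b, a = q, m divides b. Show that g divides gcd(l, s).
a = q and a divides l, hence q divides l. q = g, so g divides l. Because b ≤ j and j ≤ b, b = j. j = s, so b = s. Because m = g and m divides b, g divides b. Since b = s, g divides s. Since g divides l, g divides gcd(l, s).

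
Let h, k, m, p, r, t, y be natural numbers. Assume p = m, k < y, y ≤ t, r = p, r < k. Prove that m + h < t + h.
r = p and p = m, thus r = m. Because k < y and y ≤ t, k < t. Since r < k, r < t. Since r = m, m < t. Then m + h < t + h.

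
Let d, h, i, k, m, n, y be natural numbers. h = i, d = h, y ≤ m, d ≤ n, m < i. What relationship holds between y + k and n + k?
y + k < n + k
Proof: Because d = h and h = i, d = i. d ≤ n, so i ≤ n. m < i, so m < n. Because y ≤ m, y < n. Then y + k < n + k.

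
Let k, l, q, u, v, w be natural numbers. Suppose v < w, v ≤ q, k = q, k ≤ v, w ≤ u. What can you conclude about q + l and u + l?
q + l < u + l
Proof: k = q and k ≤ v, thus q ≤ v. Since v ≤ q, v = q. v < w and w ≤ u, thus v < u. v = q, so q < u. Then q + l < u + l.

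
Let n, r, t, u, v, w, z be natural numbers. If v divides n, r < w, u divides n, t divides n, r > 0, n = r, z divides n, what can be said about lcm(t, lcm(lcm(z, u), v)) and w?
lcm(t, lcm(lcm(z, u), v)) < w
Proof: z divides n and u divides n, so lcm(z, u) divides n. Since v divides n, lcm(lcm(z, u), v) divides n. t divides n, so lcm(t, lcm(lcm(z, u), v)) divides n. Since n = r, lcm(t, lcm(lcm(z, u), v)) divides r. Since r > 0, lcm(t, lcm(lcm(z, u), v)) ≤ r. From r < w, lcm(t, lcm(lcm(z, u), v)) < w.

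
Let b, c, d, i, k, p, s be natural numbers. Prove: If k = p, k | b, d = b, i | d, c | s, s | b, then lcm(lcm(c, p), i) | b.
c | s and s | b, hence c | b. k = p and k | b, thus p | b. Since c | b, lcm(c, p) | b. d = b and i | d, hence i | b. Since lcm(c, p) | b, lcm(lcm(c, p), i) | b.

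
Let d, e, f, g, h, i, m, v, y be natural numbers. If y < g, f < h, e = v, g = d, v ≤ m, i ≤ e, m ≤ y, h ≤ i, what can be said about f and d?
f < d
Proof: From f < h and h ≤ i, f < i. e = v and i ≤ e, therefore i ≤ v. Since f < i, f < v. v ≤ m and m ≤ y, so v ≤ y. Since y < g, v < g. Since g = d, v < d. f < v, so f < d.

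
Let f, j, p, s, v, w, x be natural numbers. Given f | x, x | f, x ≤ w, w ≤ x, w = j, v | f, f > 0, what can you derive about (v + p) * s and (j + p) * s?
(v + p) * s ≤ (j + p) * s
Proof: f | x and x | f, hence f = x. From x ≤ w and w ≤ x, x = w. f = x, so f = w. w = j, so f = j. v | f and f > 0, hence v ≤ f. Since f = j, v ≤ j. Then v + p ≤ j + p. Then (v + p) * s ≤ (j + p) * s.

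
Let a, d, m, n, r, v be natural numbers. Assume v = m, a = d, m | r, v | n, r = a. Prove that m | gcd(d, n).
r = a and a = d, hence r = d. m | r, so m | d. v = m and v | n, so m | n. Since m | d, m | gcd(d, n).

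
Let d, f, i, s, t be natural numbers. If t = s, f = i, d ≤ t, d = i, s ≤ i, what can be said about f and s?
f = s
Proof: d = i and d ≤ t, therefore i ≤ t. t = s, so i ≤ s. s ≤ i, so i = s. Since f = i, f = s.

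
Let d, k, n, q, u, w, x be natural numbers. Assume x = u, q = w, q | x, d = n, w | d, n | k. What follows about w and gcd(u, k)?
w | gcd(u, k)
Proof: q = w and q | x, thus w | x. x = u, so w | u. Since d = n and w | d, w | n. n | k, so w | k. Since w | u, w | gcd(u, k).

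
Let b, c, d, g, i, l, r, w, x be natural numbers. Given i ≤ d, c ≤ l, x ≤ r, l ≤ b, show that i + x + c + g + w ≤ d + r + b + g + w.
i ≤ d and x ≤ r, so i + x ≤ d + r. Because c ≤ l and l ≤ b, c ≤ b. Then c + g ≤ b + g. Since i + x ≤ d + r, i + x + c + g ≤ d + r + b + g. Then i + x + c + g + w ≤ d + r + b + g + w.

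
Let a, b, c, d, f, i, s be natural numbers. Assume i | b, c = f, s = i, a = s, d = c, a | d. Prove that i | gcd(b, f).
d = c and a | d, hence a | c. a = s, so s | c. s = i, so i | c. c = f, so i | f. Since i | b, i | gcd(b, f).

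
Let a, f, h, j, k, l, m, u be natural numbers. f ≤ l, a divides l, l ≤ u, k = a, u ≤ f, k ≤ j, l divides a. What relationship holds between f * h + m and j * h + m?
f * h + m ≤ j * h + m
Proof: a divides l and l divides a, hence a = l. l ≤ u and u ≤ f, therefore l ≤ f. f ≤ l, so l = f. a = l, so a = f. k = a and k ≤ j, hence a ≤ j. a = f, so f ≤ j. By multiplying by a non-negative, f * h ≤ j * h. Then f * h + m ≤ j * h + m.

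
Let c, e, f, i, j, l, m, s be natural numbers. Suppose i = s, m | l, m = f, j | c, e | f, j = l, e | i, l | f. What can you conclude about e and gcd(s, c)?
e | gcd(s, c)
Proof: Since i = s and e | i, e | s. m = f and m | l, hence f | l. l | f, so l = f. Since j = l, j = f. Since j | c, f | c. e | f, so e | c. e | s, so e | gcd(s, c).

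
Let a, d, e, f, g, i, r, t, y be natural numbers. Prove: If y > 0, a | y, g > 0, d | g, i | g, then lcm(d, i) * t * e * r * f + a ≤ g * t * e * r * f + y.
From d | g and i | g, lcm(d, i) | g. g > 0, so lcm(d, i) ≤ g. Then lcm(d, i) * t ≤ g * t. Then lcm(d, i) * t * e ≤ g * t * e. Then lcm(d, i) * t * e * r ≤ g * t * e * r. Then lcm(d, i) * t * e * r * f ≤ g * t * e * r * f. Because a | y and y > 0, a ≤ y. From lcm(d, i) * t * e * r * f ≤ g * t * e * r * f, lcm(d, i) * t * e * r * f + a ≤ g * t * e * r * f + y.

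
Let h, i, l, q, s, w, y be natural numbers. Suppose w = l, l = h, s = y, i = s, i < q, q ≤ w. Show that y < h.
w = l and l = h, therefore w = h. i = s and i < q, therefore s < q. Since q ≤ w, s < w. Since s = y, y < w. w = h, so y < h.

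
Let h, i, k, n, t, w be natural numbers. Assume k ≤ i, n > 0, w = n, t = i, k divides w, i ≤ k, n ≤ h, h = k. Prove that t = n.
Because i ≤ k and k ≤ i, i = k. Since t = i, t = k. Because w = n and k divides w, k divides n. Since n > 0, k ≤ n. Because h = k and n ≤ h, n ≤ k. Since k ≤ n, k = n. t = k, so t = n.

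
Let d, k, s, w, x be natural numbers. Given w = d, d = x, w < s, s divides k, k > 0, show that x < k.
Because w = d and d = x, w = x. From s divides k and k > 0, s ≤ k. w < s, so w < k. From w = x, x < k.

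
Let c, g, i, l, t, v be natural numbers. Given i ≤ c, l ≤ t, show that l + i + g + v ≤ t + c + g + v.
Since i ≤ c, i + g ≤ c + g. Then i + g + v ≤ c + g + v. l ≤ t, so l + i + g + v ≤ t + c + g + v.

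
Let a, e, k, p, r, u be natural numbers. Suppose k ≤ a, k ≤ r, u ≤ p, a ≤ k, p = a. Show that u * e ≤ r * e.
Because p = a and u ≤ p, u ≤ a. k ≤ a and a ≤ k, so k = a. From k ≤ r, a ≤ r. Since u ≤ a, u ≤ r. Then u * e ≤ r * e.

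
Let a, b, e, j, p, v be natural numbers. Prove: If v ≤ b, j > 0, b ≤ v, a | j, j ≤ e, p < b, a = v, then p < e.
From v ≤ b and b ≤ v, v = b. a = v and a | j, therefore v | j. j > 0, so v ≤ j. Since j ≤ e, v ≤ e. Since v = b, b ≤ e. p < b, so p < e.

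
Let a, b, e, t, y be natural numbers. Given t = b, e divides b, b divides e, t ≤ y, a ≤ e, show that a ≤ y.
From b divides e and e divides b, b = e. t = b, so t = e. Because t ≤ y, e ≤ y. a ≤ e, so a ≤ y.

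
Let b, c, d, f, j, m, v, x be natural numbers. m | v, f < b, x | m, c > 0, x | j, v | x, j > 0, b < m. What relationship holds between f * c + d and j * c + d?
f * c + d < j * c + d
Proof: f < b and b < m, hence f < m. m | v and v | x, therefore m | x. Since x | m, x = m. Since x | j, m | j. j > 0, so m ≤ j. Since f < m, f < j. From c > 0, f * c < j * c. Then f * c + d < j * c + d.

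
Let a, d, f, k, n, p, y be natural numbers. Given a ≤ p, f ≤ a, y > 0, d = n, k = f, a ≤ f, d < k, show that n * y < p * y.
Because d = n and d < k, n < k. k = f, so n < f. a ≤ f and f ≤ a, therefore a = f. Since a ≤ p, f ≤ p. Since n < f, n < p. Since y > 0, by multiplying by a positive, n * y < p * y.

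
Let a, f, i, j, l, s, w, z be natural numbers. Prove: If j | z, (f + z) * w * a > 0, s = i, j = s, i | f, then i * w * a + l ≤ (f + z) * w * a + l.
j = s and j | z, thus s | z. Since s = i, i | z. Since i | f, i | f + z. Then i * w | (f + z) * w. Then i * w * a | (f + z) * w * a. (f + z) * w * a > 0, so i * w * a ≤ (f + z) * w * a. Then i * w * a + l ≤ (f + z) * w * a + l.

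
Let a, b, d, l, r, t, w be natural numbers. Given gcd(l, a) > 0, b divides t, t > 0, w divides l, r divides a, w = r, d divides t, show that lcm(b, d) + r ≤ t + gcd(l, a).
Because b divides t and d divides t, lcm(b, d) divides t. Since t > 0, lcm(b, d) ≤ t. w = r and w divides l, therefore r divides l. Since r divides a, r divides gcd(l, a). gcd(l, a) > 0, so r ≤ gcd(l, a). lcm(b, d) ≤ t, so lcm(b, d) + r ≤ t + gcd(l, a).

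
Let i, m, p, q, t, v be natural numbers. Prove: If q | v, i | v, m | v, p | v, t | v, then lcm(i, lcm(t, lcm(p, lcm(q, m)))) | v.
q | v and m | v, therefore lcm(q, m) | v. Since p | v, lcm(p, lcm(q, m)) | v. t | v, so lcm(t, lcm(p, lcm(q, m))) | v. i | v, so lcm(i, lcm(t, lcm(p, lcm(q, m)))) | v.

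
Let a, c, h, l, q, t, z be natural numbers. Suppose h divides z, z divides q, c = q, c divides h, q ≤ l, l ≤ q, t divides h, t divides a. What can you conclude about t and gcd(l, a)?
t divides gcd(l, a)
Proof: Because h divides z and z divides q, h divides q. c = q and c divides h, therefore q divides h. Since h divides q, h = q. Because q ≤ l and l ≤ q, q = l. h = q, so h = l. t divides h, so t divides l. Since t divides a, t divides gcd(l, a).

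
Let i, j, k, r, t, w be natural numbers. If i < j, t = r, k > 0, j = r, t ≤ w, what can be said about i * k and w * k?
i * k < w * k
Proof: Because j = r and i < j, i < r. Since t = r and t ≤ w, r ≤ w. i < r, so i < w. Combined with k > 0, by multiplying by a positive, i * k < w * k.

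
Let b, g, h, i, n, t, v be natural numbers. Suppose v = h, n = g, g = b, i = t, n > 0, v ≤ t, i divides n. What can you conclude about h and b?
h ≤ b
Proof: Since n = g and g = b, n = b. Since i = t and i divides n, t divides n. Since n > 0, t ≤ n. Since v ≤ t, v ≤ n. Since v = h, h ≤ n. n = b, so h ≤ b.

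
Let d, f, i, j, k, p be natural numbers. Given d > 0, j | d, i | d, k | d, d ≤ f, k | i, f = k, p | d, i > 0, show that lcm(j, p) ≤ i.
k | d and d > 0, thus k ≤ d. From f = k and d ≤ f, d ≤ k. From k ≤ d, k = d. Because k | i, d | i. Since i | d, d = i. j | d and p | d, therefore lcm(j, p) | d. d = i, so lcm(j, p) | i. Since i > 0, lcm(j, p) ≤ i.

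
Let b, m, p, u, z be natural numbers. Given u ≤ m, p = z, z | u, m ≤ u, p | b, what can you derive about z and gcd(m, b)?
z | gcd(m, b)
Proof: From u ≤ m and m ≤ u, u = m. Since z | u, z | m. Since p = z and p | b, z | b. z | m, so z | gcd(m, b).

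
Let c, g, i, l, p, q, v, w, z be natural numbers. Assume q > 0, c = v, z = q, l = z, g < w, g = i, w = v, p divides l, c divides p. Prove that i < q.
w = v and g < w, hence g < v. Because g = i, i < v. From l = z and z = q, l = q. From c divides p and p divides l, c divides l. c = v, so v divides l. Because l = q, v divides q. From q > 0, v ≤ q. i < v, so i < q.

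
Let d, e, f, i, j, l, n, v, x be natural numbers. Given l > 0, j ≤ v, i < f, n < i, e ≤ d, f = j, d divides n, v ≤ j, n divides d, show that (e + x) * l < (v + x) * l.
j ≤ v and v ≤ j, so j = v. Since f = j, f = v. Because n divides d and d divides n, n = d. Since n < i and i < f, n < f. From n = d, d < f. Because f = v, d < v. Since e ≤ d, e < v. Then e + x < v + x. From l > 0, by multiplying by a positive, (e + x) * l < (v + x) * l.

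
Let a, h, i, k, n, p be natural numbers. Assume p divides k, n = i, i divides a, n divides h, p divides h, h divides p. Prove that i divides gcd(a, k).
From p divides h and h divides p, p = h. Because p divides k, h divides k. Since n divides h, n divides k. n = i, so i divides k. i divides a, so i divides gcd(a, k).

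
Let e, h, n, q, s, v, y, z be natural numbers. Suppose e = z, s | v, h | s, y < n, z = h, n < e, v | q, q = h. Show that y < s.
q = h and v | q, so v | h. From s | v, s | h. h | s, so h = s. Since e = z and z = h, e = h. From y < n and n < e, y < e. Since e = h, y < h. Since h = s, y < s.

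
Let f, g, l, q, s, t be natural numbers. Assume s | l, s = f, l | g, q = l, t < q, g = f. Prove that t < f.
Since g = f and l | g, l | f. Since s = f and s | l, f | l. Since l | f, l = f. q = l, so q = f. t < q, so t < f.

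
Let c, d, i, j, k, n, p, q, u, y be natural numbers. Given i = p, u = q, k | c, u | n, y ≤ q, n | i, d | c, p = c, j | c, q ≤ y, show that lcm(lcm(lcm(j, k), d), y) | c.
j | c and k | c, hence lcm(j, k) | c. d | c, so lcm(lcm(j, k), d) | c. q ≤ y and y ≤ q, so q = y. u | n and n | i, hence u | i. Since u = q, q | i. i = p, so q | p. Since p = c, q | c. Since q = y, y | c. Since lcm(lcm(j, k), d) | c, lcm(lcm(lcm(j, k), d), y) | c.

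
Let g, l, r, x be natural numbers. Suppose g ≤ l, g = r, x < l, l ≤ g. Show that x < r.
l ≤ g and g ≤ l, therefore l = g. g = r, so l = r. Because x < l, x < r.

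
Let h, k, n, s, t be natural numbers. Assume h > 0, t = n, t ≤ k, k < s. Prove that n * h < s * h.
Because t ≤ k and k < s, t < s. t = n, so n < s. Since h > 0, by multiplying by a positive, n * h < s * h.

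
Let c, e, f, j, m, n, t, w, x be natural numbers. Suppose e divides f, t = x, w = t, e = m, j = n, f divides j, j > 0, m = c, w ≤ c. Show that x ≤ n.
w = t and t = x, therefore w = x. w ≤ c, so x ≤ c. e = m and e divides f, so m divides f. m = c, so c divides f. f divides j, so c divides j. Since j > 0, c ≤ j. j = n, so c ≤ n. Because x ≤ c, x ≤ n.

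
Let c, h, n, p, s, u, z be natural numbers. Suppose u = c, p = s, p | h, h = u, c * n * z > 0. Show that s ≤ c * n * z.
h = u and u = c, therefore h = c. p | h, so p | c. p = s, so s | c. Then s | c * n. Then s | c * n * z. c * n * z > 0, so s ≤ c * n * z.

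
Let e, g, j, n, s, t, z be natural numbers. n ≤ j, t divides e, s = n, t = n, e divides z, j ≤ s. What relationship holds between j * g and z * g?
j * g divides z * g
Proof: From s = n and j ≤ s, j ≤ n. n ≤ j, so n = j. t = n, so t = j. Since t divides e and e divides z, t divides z. Since t = j, j divides z. Then j * g divides z * g.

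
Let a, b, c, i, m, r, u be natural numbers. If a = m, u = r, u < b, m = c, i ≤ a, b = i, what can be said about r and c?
r < c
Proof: u = r and u < b, thus r < b. From b = i, r < i. a = m and m = c, so a = c. i ≤ a, so i ≤ c. r < i, so r < c.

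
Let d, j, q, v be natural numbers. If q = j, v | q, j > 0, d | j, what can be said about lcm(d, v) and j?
lcm(d, v) ≤ j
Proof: Because q = j and v | q, v | j. Since d | j, lcm(d, v) | j. Since j > 0, lcm(d, v) ≤ j.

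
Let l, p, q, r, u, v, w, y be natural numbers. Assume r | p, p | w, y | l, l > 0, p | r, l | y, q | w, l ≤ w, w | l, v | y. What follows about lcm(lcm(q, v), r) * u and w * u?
lcm(lcm(q, v), r) * u | w * u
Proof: y | l and l | y, thus y = l. w | l and l > 0, hence w ≤ l. l ≤ w, so l = w. y = l, so y = w. Since v | y, v | w. Since q | w, lcm(q, v) | w. p | r and r | p, so p = r. p | w, so r | w. Since lcm(q, v) | w, lcm(lcm(q, v), r) | w. Then lcm(lcm(q, v), r) * u | w * u.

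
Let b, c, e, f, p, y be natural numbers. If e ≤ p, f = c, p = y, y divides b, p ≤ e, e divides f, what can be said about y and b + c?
y divides b + c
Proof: Since e ≤ p and p ≤ e, e = p. Since p = y, e = y. f = c and e divides f, therefore e divides c. e = y, so y divides c. y divides b, so y divides b + c.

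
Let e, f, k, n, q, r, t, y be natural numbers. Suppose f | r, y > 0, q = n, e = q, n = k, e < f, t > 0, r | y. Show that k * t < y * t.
Since e = q and q = n, e = n. Since e < f, n < f. f | r and r | y, hence f | y. From y > 0, f ≤ y. n < f, so n < y. n = k, so k < y. Since t > 0, k * t < y * t.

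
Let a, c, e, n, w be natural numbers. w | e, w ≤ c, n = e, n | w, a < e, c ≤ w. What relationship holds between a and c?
a < c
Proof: n = e and n | w, therefore e | w. w | e, so e = w. Since w ≤ c and c ≤ w, w = c. e = w, so e = c. Since a < e, a < c.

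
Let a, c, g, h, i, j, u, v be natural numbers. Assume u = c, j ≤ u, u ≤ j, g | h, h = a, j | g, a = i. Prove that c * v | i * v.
h = a and a = i, therefore h = i. From j ≤ u and u ≤ j, j = u. Since j | g, u | g. g | h, so u | h. u = c, so c | h. Since h = i, c | i. Then c * v | i * v.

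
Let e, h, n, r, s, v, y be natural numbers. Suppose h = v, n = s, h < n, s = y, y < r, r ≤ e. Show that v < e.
From n = s and s = y, n = y. h < n, so h < y. Since h = v, v < y. From y < r and r ≤ e, y < e. v < y, so v < e.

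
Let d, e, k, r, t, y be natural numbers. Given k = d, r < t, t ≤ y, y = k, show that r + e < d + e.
Because y = k and k = d, y = d. r < t and t ≤ y, so r < y. Since y = d, r < d. Then r + e < d + e.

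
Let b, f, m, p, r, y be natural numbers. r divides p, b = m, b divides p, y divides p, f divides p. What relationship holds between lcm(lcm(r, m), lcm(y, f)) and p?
lcm(lcm(r, m), lcm(y, f)) divides p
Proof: b = m and b divides p, so m divides p. r divides p, so lcm(r, m) divides p. y divides p and f divides p, thus lcm(y, f) divides p. lcm(r, m) divides p, so lcm(lcm(r, m), lcm(y, f)) divides p.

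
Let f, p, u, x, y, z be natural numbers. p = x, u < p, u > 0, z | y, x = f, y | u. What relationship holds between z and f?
z < f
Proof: p = x and x = f, thus p = f. Because z | y and y | u, z | u. Since u > 0, z ≤ u. u < p, so z < p. Since p = f, z < f.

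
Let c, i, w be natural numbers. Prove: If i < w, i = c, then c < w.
i = c and i < w. By substitution, c < w.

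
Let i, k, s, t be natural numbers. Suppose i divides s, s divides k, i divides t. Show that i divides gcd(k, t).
i divides s and s divides k, therefore i divides k. i divides t, so i divides gcd(k, t).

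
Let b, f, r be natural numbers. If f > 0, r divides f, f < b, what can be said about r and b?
r < b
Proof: From r divides f and f > 0, r ≤ f. Since f < b, r < b.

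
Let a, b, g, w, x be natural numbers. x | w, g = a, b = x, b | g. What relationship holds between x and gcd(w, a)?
x | gcd(w, a)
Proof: b = x and b | g, therefore x | g. Since g = a, x | a. Because x | w, x | gcd(w, a).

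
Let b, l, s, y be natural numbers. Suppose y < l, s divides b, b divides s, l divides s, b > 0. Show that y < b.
From s divides b and b divides s, s = b. Since l divides s, l divides b. b > 0, so l ≤ b. Because y < l, y < b.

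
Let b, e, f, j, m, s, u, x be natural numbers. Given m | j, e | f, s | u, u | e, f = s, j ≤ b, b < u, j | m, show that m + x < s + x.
From j | m and m | j, j = m. Because u | e and e | f, u | f. Since f = s, u | s. From s | u, u = s. j ≤ b and b < u, so j < u. Since u = s, j < s. j = m, so m < s. Then m + x < s + x.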